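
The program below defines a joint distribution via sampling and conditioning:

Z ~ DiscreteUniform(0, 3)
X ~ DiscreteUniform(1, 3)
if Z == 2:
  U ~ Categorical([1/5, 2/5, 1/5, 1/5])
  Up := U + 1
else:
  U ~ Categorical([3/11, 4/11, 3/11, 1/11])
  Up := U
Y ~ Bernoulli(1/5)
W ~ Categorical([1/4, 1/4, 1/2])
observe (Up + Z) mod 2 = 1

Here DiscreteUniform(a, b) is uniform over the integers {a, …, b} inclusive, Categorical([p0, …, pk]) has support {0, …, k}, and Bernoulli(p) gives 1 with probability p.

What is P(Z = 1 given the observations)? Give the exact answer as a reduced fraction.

Enumerate traces; 144 have nonzero weight after conditioning:
  (Z=0, X=1, U=1, Y=0, W=0) weight 1/165
  (Z=0, X=1, U=1, Y=0, W=1) weight 1/165
  (Z=0, X=1, U=1, Y=0, W=2) weight 2/165
  (Z=0, X=1, U=1, Y=1, W=0) weight 1/660
  (Z=0, X=1, U=1, Y=1, W=1) weight 1/660
  (Z=0, X=1, U=1, Y=1, W=2) weight 1/330
  (Z=0, X=1, U=3, Y=0, W=0) weight 1/660
  (Z=0, X=1, U=3, Y=0, W=1) weight 1/660
  (Z=1, X=1, U=0, Y=0, W=0) weight 1/220
  (Z=2, X=1, U=0, Y=0, W=0) weight 1/300
  … 134 more
Group by Z:
  weight(Z=0) = 5/44
  weight(Z=1) = 3/22
  weight(Z=2) = 1/10
  weight(Z=3) = 3/22
Total weight = 5/44 + 3/22 + 1/10 + 3/22 = 107/220
P(Z=0 | obs) = 5/44 / 107/220 = 25/107
P(Z=1 | obs) = 3/22 / 107/220 = 30/107
P(Z=2 | obs) = 1/10 / 107/220 = 22/107
P(Z=3 | obs) = 3/22 / 107/220 = 30/107

P(Z = 1 | obs) = 30/107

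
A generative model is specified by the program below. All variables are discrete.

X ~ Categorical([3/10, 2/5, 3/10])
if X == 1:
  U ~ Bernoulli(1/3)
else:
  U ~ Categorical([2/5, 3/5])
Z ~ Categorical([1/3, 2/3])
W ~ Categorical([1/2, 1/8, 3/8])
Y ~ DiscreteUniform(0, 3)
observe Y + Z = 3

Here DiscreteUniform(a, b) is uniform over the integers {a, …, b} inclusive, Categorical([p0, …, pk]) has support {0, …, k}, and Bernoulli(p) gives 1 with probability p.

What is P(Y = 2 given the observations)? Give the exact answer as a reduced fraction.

P(Y = 2 | obs) = 2/3

Enumerate traces; 36 have nonzero weight after conditioning:
  (X=0, U=0, Z=0, W=0, Y=3) weight 1/200
  (X=0, U=0, Z=0, W=1, Y=3) weight 1/800
  (X=0, U=0, Z=0, W=2, Y=3) weight 3/800
  (X=0, U=0, Z=1, W=0, Y=2) weight 1/100
  (X=0, U=0, Z=1, W=1, Y=2) weight 1/400
  (X=0, U=0, Z=1, W=2, Y=2) weight 3/400
  (X=0, U=1, Z=0, W=0, Y=3) weight 3/400
  (X=0, U=1, Z=0, W=1, Y=3) weight 3/1600
  … 28 more
Group by Y:
  weight(Y=2) = 1/6
  weight(Y=3) = 1/12
Total weight = 1/6 + 1/12 = 1/4
P(Y=2 | obs) = 1/6 / 1/4 = 2/3
P(Y=3 | obs) = 1/12 / 1/4 = 1/3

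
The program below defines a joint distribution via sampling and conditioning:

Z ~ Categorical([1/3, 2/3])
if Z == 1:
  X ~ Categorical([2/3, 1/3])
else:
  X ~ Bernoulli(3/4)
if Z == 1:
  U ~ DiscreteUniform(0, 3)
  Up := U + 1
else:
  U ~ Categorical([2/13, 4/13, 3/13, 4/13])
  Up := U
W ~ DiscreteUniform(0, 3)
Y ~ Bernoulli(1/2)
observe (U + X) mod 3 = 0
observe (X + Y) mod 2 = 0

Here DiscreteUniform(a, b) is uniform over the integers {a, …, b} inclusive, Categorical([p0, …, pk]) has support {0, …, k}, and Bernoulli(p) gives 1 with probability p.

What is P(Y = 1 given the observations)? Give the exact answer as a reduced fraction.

P(Y = 1 | obs) = 53/175

Enumerate traces; 24 have nonzero weight after conditioning:
  (Z=0, X=0, U=0, W=0, Y=0) weight 1/624
  (Z=0, X=0, U=0, W=1, Y=0) weight 1/624
  (Z=0, X=0, U=0, W=2, Y=0) weight 1/624
  (Z=0, X=0, U=0, W=3, Y=0) weight 1/624
  (Z=0, X=0, U=3, W=0, Y=0) weight 1/312
  (Z=0, X=0, U=3, W=1, Y=0) weight 1/312
  (Z=0, X=0, U=3, W=2, Y=0) weight 1/312
  (Z=0, X=0, U=3, W=3, Y=0) weight 1/312
  (Z=0, X=1, U=2, W=0, Y=1) weight 3/416
  … 15 more
Group by Y:
  weight(Y=0) = 61/468
  weight(Y=1) = 53/936
Total weight = 61/468 + 53/936 = 175/936
P(Y=0 | obs) = 61/468 / 175/936 = 122/175
P(Y=1 | obs) = 53/936 / 175/936 = 53/175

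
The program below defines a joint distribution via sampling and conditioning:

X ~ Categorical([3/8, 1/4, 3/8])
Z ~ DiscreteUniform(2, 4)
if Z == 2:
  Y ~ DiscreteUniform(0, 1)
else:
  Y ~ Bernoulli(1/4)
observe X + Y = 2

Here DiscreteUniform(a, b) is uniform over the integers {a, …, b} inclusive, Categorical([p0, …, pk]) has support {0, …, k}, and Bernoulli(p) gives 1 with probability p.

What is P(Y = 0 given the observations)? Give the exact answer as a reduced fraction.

P(Y = 0 | obs) = 3/4

Enumerate traces; 6 have nonzero weight after conditioning:
  (X=1, Z=2, Y=1) weight 1/24
  (X=1, Z=3, Y=1) weight 1/48
  (X=1, Z=4, Y=1) weight 1/48
  (X=2, Z=2, Y=0) weight 1/16
  (X=2, Z=3, Y=0) weight 3/32
  (X=2, Z=4, Y=0) weight 3/32
Group by Y:
  weight(Y=0) = 1/4
  weight(Y=1) = 1/12
Total weight = 1/4 + 1/12 = 1/3
P(Y=0 | obs) = 1/4 / 1/3 = 3/4
P(Y=1 | obs) = 1/12 / 1/3 = 1/4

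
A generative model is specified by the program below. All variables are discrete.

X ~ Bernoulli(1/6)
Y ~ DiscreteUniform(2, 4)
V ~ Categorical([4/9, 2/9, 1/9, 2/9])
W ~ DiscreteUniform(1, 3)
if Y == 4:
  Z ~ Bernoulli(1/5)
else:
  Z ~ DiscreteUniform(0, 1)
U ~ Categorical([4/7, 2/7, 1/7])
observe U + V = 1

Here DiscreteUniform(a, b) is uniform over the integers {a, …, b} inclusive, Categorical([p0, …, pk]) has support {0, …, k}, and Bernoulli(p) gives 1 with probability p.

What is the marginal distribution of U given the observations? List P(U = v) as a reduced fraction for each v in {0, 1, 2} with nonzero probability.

Enumerate traces; 72 have nonzero weight after conditioning:
  (X=0, Y=2, V=0, W=1, Z=0, U=1) weight 10/1701
  (X=0, Y=2, V=0, W=1, Z=1, U=1) weight 10/1701
  (X=0, Y=2, V=0, W=2, Z=0, U=1) weight 10/1701
  (X=0, Y=2, V=0, W=2, Z=1, U=1) weight 10/1701
  (X=0, Y=2, V=0, W=3, Z=0, U=1) weight 10/1701
  (X=0, Y=2, V=0, W=3, Z=1, U=1) weight 10/1701
  (X=0, Y=2, V=1, W=1, Z=0, U=0) weight 10/1701
  (X=0, Y=2, V=1, W=1, Z=1, U=0) weight 10/1701
  … 64 more
Group by U:
  weight(U=0) = 8/63
  weight(U=1) = 8/63
Total weight = 8/63 + 8/63 = 16/63
P(U=0 | obs) = 8/63 / 16/63 = 1/2
P(U=1 | obs) = 8/63 / 16/63 = 1/2

P(U=0) = 1/2, P(U=1) = 1/2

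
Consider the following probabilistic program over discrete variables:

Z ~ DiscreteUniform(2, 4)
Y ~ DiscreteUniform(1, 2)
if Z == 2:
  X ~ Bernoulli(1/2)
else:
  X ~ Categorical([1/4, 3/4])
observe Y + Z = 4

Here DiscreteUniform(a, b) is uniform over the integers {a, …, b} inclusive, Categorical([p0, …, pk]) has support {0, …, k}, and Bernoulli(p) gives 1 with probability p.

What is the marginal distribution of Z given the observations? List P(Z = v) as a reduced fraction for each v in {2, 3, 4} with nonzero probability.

Enumerate traces; 4 have nonzero weight after conditioning:
  (Z=2, Y=2, X=0) weight 1/12
  (Z=2, Y=2, X=1) weight 1/12
  (Z=3, Y=1, X=0) weight 1/24
  (Z=3, Y=1, X=1) weight 1/8
Group by Z:
  weight(Z=2) = 1/6
  weight(Z=3) = 1/6
Total weight = 1/6 + 1/6 = 1/3
P(Z=2 | obs) = 1/6 / 1/3 = 1/2
P(Z=3 | obs) = 1/6 / 1/3 = 1/2

P(Z=2) = 1/2, P(Z=3) = 1/2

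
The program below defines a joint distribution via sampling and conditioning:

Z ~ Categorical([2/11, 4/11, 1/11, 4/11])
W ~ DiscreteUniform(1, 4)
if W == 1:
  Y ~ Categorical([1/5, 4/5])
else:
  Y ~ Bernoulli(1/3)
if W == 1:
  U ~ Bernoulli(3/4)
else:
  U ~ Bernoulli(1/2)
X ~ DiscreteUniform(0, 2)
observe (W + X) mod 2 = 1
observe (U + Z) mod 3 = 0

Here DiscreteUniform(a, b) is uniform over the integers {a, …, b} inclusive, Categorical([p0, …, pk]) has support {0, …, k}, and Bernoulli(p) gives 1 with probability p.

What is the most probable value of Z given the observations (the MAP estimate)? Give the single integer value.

Enumerate traces; 36 have nonzero weight after conditioning:
  (Z=0, W=1, Y=0, U=0, X=0) weight 1/1320
  (Z=0, W=1, Y=0, U=0, X=2) weight 1/1320
  (Z=0, W=1, Y=1, U=0, X=0) weight 1/330
  (Z=0, W=1, Y=1, U=0, X=2) weight 1/330
  (Z=0, W=2, Y=0, U=0, X=1) weight 1/198
  (Z=0, W=2, Y=1, U=0, X=1) weight 1/396
  (Z=0, W=3, Y=0, U=0, X=0) weight 1/198
  (Z=0, W=3, Y=0, U=0, X=2) weight 1/198
  (Z=2, W=1, Y=0, U=1, X=0) weight 1/880
  (Z=3, W=1, Y=0, U=0, X=0) weight 1/660
  … 26 more
Group by Z:
  weight(Z=0) = 5/132
  weight(Z=2) = 7/264
  weight(Z=3) = 5/66
Total weight = 5/132 + 7/264 + 5/66 = 37/264
P(Z=0 | obs) = 5/132 / 37/264 = 10/37
P(Z=2 | obs) = 7/264 / 37/264 = 7/37
P(Z=3 | obs) = 5/66 / 37/264 = 20/37
argmax = 3

argmax_v P(Z = v | obs) = 3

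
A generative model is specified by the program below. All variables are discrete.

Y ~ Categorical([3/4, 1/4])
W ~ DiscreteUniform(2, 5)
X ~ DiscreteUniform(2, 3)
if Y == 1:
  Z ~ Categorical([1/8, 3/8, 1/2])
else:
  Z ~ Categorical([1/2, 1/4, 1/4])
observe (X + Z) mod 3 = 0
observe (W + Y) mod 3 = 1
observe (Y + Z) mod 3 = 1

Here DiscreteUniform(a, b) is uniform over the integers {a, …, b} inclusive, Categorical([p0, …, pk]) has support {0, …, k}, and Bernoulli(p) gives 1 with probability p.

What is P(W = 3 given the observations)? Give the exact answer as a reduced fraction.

P(W = 3 | obs) = 1/7

Enumerate traces; 2 have nonzero weight after conditioning:
  (Y=0, W=4, X=2, Z=1) weight 3/128
  (Y=1, W=3, X=3, Z=0) weight 1/256
Group by W:
  weight(W=3) = 1/256
  weight(W=4) = 3/128
Total weight = 1/256 + 3/128 = 7/256
P(W=3 | obs) = 1/256 / 7/256 = 1/7
P(W=4 | obs) = 3/128 / 7/256 = 6/7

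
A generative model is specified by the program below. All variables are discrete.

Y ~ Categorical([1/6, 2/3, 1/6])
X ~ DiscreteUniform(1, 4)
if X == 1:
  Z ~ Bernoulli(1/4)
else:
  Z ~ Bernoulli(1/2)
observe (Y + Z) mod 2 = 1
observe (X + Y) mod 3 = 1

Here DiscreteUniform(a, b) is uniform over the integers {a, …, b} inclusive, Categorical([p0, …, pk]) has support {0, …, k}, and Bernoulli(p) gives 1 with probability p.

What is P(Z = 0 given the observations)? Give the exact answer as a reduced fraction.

P(Z = 0 | obs) = 8/13

Enumerate traces; 4 have nonzero weight after conditioning:
  (Y=0, X=1, Z=1) weight 1/96
  (Y=0, X=4, Z=1) weight 1/48
  (Y=1, X=3, Z=0) weight 1/12
  (Y=2, X=2, Z=1) weight 1/48
Group by Z:
  weight(Z=0) = 1/12
  weight(Z=1) = 5/96
Total weight = 1/12 + 5/96 = 13/96
P(Z=0 | obs) = 1/12 / 13/96 = 8/13
P(Z=1 | obs) = 5/96 / 13/96 = 5/13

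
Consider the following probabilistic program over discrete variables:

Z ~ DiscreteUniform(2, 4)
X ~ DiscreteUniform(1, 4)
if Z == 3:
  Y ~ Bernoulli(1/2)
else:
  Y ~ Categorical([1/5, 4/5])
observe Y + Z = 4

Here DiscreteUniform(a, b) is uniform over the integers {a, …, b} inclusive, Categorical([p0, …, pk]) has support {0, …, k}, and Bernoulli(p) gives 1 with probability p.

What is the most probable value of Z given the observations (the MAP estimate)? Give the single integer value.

argmax_v P(Z = v | obs) = 3

Enumerate traces; 8 have nonzero weight after conditioning:
  (Z=3, X=1, Y=1) weight 1/24
  (Z=3, X=2, Y=1) weight 1/24
  (Z=3, X=3, Y=1) weight 1/24
  (Z=3, X=4, Y=1) weight 1/24
  (Z=4, X=1, Y=0) weight 1/60
  (Z=4, X=2, Y=0) weight 1/60
  (Z=4, X=3, Y=0) weight 1/60
  (Z=4, X=4, Y=0) weight 1/60
Group by Z:
  weight(Z=3) = 1/6
  weight(Z=4) = 1/15
Total weight = 1/6 + 1/15 = 7/30
P(Z=3 | obs) = 1/6 / 7/30 = 5/7
P(Z=4 | obs) = 1/15 / 7/30 = 2/7
argmax = 3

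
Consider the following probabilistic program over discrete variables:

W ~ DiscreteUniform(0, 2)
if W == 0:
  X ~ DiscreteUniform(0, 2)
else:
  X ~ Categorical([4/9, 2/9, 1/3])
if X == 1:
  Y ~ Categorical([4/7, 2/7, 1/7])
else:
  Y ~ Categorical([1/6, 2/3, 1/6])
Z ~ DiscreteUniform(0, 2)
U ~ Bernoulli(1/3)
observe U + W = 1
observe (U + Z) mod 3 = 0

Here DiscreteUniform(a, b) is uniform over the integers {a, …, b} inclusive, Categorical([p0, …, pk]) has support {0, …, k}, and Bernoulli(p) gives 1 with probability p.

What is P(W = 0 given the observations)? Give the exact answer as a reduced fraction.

P(W = 0 | obs) = 1/3

Enumerate traces; 18 have nonzero weight after conditioning:
  (W=0, X=0, Y=0, Z=2, U=1) weight 1/486
  (W=0, X=0, Y=1, Z=2, U=1) weight 2/243
  (W=0, X=0, Y=2, Z=2, U=1) weight 1/486
  (W=0, X=1, Y=0, Z=2, U=1) weight 4/567
  (W=0, X=1, Y=1, Z=2, U=1) weight 2/567
  (W=0, X=1, Y=2, Z=2, U=1) weight 1/567
  (W=0, X=2, Y=0, Z=2, U=1) weight 1/486
  (W=0, X=2, Y=1, Z=2, U=1) weight 2/243
  (W=1, X=0, Y=0, Z=0, U=0) weight 4/729
  … 9 more
Group by W:
  weight(W=0) = 1/27
  weight(W=1) = 2/27
Total weight = 1/27 + 2/27 = 1/9
P(W=0 | obs) = 1/27 / 1/9 = 1/3
P(W=1 | obs) = 2/27 / 1/9 = 2/3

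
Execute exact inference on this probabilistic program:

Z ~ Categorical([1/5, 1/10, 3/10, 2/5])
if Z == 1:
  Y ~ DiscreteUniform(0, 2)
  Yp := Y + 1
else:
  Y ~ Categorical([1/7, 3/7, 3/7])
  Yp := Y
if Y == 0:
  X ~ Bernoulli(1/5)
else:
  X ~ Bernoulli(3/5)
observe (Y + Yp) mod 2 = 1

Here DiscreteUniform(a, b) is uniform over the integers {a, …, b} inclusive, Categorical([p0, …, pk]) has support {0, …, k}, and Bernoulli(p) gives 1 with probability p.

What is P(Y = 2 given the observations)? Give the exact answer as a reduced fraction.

Enumerate traces; 6 have nonzero weight after conditioning:
  (Z=1, Y=0, X=0) weight 2/75
  (Z=1, Y=0, X=1) weight 1/150
  (Z=1, Y=1, X=0) weight 1/75
  (Z=1, Y=1, X=1) weight 1/50
  (Z=1, Y=2, X=0) weight 1/75
  (Z=1, Y=2, X=1) weight 1/50
Group by Y:
  weight(Y=0) = 1/30
  weight(Y=1) = 1/30
  weight(Y=2) = 1/30
Total weight = 1/30 + 1/30 + 1/30 = 1/10
P(Y=0 | obs) = 1/30 / 1/10 = 1/3
P(Y=1 | obs) = 1/30 / 1/10 = 1/3
P(Y=2 | obs) = 1/30 / 1/10 = 1/3

P(Y = 2 | obs) = 1/3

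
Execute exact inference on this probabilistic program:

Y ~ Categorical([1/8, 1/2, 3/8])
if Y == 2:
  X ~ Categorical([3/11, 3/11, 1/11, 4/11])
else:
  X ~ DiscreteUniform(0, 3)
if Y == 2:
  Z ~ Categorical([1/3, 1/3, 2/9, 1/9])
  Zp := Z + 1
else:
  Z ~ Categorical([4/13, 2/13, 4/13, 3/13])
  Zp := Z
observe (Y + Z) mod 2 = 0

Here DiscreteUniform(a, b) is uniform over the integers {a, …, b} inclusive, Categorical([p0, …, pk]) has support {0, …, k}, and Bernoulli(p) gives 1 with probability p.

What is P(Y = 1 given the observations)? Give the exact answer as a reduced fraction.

P(Y = 1 | obs) = 60/149

Enumerate traces; 24 have nonzero weight after conditioning:
  (Y=0, X=0, Z=0) weight 1/104
  (Y=0, X=0, Z=2) weight 1/104
  (Y=0, X=1, Z=0) weight 1/104
  (Y=0, X=1, Z=2) weight 1/104
  (Y=0, X=2, Z=0) weight 1/104
  (Y=0, X=2, Z=2) weight 1/104
  (Y=0, X=3, Z=0) weight 1/104
  (Y=0, X=3, Z=2) weight 1/104
  (Y=1, X=0, Z=1) weight 1/52
  (Y=2, X=0, Z=0) weight 3/88
  … 14 more
Group by Y:
  weight(Y=0) = 1/13
  weight(Y=1) = 5/26
  weight(Y=2) = 5/24
Total weight = 1/13 + 5/26 + 5/24 = 149/312
P(Y=0 | obs) = 1/13 / 149/312 = 24/149
P(Y=1 | obs) = 5/26 / 149/312 = 60/149
P(Y=2 | obs) = 5/24 / 149/312 = 65/149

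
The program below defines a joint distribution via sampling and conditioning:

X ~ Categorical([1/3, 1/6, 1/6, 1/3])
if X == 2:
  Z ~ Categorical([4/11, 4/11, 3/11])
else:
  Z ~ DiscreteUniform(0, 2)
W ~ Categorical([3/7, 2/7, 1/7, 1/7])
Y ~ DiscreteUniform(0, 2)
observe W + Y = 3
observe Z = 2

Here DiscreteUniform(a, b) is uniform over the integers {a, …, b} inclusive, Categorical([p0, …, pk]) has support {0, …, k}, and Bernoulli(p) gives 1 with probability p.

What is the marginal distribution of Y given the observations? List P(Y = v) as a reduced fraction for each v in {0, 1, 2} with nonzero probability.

P(Y=0) = 1/4, P(Y=1) = 1/4, P(Y=2) = 1/2

Enumerate traces; 12 have nonzero weight after conditioning:
  (X=0, Z=2, W=1, Y=2) weight 2/189
  (X=0, Z=2, W=2, Y=1) weight 1/189
  (X=0, Z=2, W=3, Y=0) weight 1/189
  (X=1, Z=2, W=1, Y=2) weight 1/189
  (X=1, Z=2, W=2, Y=1) weight 1/378
  (X=1, Z=2, W=3, Y=0) weight 1/378
  (X=2, Z=2, W=1, Y=2) weight 1/231
  (X=2, Z=2, W=2, Y=1) weight 1/462
  … 4 more
Group by Y:
  weight(Y=0) = 32/2079
  weight(Y=1) = 32/2079
  weight(Y=2) = 64/2079
Total weight = 32/2079 + 32/2079 + 64/2079 = 128/2079
P(Y=0 | obs) = 32/2079 / 128/2079 = 1/4
P(Y=1 | obs) = 32/2079 / 128/2079 = 1/4
P(Y=2 | obs) = 64/2079 / 128/2079 = 1/2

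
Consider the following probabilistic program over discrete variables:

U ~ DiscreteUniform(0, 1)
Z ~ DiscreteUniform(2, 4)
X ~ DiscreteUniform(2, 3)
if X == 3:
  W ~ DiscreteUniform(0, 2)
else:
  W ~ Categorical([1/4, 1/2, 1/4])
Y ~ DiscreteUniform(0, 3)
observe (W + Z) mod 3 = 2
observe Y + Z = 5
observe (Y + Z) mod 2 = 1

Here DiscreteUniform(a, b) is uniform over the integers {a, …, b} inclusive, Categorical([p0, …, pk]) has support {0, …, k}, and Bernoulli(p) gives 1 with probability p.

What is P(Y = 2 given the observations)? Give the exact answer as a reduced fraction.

Enumerate traces; 12 have nonzero weight after conditioning:
  (U=0, Z=2, X=2, W=0, Y=3) weight 1/192
  (U=0, Z=2, X=3, W=0, Y=3) weight 1/144
  (U=0, Z=3, X=2, W=2, Y=2) weight 1/192
  (U=0, Z=3, X=3, W=2, Y=2) weight 1/144
  (U=0, Z=4, X=2, W=1, Y=1) weight 1/96
  (U=0, Z=4, X=3, W=1, Y=1) weight 1/144
  (U=1, Z=2, X=2, W=0, Y=3) weight 1/192
  (U=1, Z=2, X=3, W=0, Y=3) weight 1/144
  … 4 more
Group by Y:
  weight(Y=1) = 5/144
  weight(Y=2) = 7/288
  weight(Y=3) = 7/288
Total weight = 5/144 + 7/288 + 7/288 = 1/12
P(Y=1 | obs) = 5/144 / 1/12 = 5/12
P(Y=2 | obs) = 7/288 / 1/12 = 7/24
P(Y=3 | obs) = 7/288 / 1/12 = 7/24

P(Y = 2 | obs) = 7/24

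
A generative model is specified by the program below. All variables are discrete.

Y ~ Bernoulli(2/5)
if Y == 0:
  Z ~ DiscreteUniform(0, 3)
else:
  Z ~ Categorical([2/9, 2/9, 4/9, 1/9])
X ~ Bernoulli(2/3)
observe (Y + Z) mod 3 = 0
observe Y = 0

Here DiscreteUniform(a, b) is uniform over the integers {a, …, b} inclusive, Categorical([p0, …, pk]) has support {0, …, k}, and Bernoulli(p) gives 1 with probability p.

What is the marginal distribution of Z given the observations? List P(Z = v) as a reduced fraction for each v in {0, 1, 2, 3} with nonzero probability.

P(Z=0) = 1/2, P(Z=3) = 1/2

Enumerate traces; 4 have nonzero weight after conditioning:
  (Y=0, Z=0, X=0) weight 1/20
  (Y=0, Z=0, X=1) weight 1/10
  (Y=0, Z=3, X=0) weight 1/20
  (Y=0, Z=3, X=1) weight 1/10
Group by Z:
  weight(Z=0) = 3/20
  weight(Z=3) = 3/20
Total weight = 3/20 + 3/20 = 3/10
P(Z=0 | obs) = 3/20 / 3/10 = 1/2
P(Z=3 | obs) = 3/20 / 3/10 = 1/2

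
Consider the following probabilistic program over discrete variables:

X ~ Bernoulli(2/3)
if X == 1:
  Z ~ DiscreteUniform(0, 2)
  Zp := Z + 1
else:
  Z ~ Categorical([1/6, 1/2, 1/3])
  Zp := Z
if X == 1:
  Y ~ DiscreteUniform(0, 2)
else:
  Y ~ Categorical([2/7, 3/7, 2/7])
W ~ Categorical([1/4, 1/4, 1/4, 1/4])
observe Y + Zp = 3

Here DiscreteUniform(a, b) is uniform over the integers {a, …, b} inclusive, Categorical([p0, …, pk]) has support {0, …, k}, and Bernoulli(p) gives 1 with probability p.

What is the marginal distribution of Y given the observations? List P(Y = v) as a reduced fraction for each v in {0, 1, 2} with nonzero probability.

Enumerate traces; 20 have nonzero weight after conditioning:
  (X=0, Z=1, Y=2, W=0) weight 1/84
  (X=0, Z=1, Y=2, W=1) weight 1/84
  (X=0, Z=1, Y=2, W=2) weight 1/84
  (X=0, Z=1, Y=2, W=3) weight 1/84
  (X=0, Z=2, Y=1, W=0) weight 1/84
  (X=0, Z=2, Y=1, W=1) weight 1/84
  (X=0, Z=2, Y=1, W=2) weight 1/84
  (X=0, Z=2, Y=1, W=3) weight 1/84
  (X=1, Z=2, Y=0, W=0) weight 1/54
  … 11 more
Group by Y:
  weight(Y=0) = 2/27
  weight(Y=1) = 23/189
  weight(Y=2) = 23/189
Total weight = 2/27 + 23/189 + 23/189 = 20/63
P(Y=0 | obs) = 2/27 / 20/63 = 7/30
P(Y=1 | obs) = 23/189 / 20/63 = 23/60
P(Y=2 | obs) = 23/189 / 20/63 = 23/60

P(Y=0) = 7/30, P(Y=1) = 23/60, P(Y=2) = 23/60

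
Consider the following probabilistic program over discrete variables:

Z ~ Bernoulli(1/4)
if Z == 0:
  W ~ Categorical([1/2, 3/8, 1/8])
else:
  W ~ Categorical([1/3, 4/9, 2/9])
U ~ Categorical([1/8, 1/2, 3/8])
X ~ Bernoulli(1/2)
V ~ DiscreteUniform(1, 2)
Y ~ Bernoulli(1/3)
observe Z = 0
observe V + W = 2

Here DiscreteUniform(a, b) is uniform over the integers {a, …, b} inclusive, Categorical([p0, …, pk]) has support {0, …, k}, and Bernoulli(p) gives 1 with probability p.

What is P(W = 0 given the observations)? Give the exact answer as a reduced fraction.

Enumerate traces; 24 have nonzero weight after conditioning:
  (Z=0, W=0, U=0, X=0, V=2, Y=0) weight 1/128
  (Z=0, W=0, U=0, X=0, V=2, Y=1) weight 1/256
  (Z=0, W=0, U=0, X=1, V=2, Y=0) weight 1/128
  (Z=0, W=0, U=0, X=1, V=2, Y=1) weight 1/256
  (Z=0, W=0, U=1, X=0, V=2, Y=0) weight 1/32
  (Z=0, W=0, U=1, X=0, V=2, Y=1) weight 1/64
  (Z=0, W=0, U=1, X=1, V=2, Y=0) weight 1/32
  (Z=0, W=0, U=1, X=1, V=2, Y=1) weight 1/64
  (Z=0, W=1, U=0, X=0, V=1, Y=0) weight 3/512
  … 15 more
Group by W:
  weight(W=0) = 3/16
  weight(W=1) = 9/64
Total weight = 3/16 + 9/64 = 21/64
P(W=0 | obs) = 3/16 / 21/64 = 4/7
P(W=1 | obs) = 9/64 / 21/64 = 3/7

P(W = 0 | obs) = 4/7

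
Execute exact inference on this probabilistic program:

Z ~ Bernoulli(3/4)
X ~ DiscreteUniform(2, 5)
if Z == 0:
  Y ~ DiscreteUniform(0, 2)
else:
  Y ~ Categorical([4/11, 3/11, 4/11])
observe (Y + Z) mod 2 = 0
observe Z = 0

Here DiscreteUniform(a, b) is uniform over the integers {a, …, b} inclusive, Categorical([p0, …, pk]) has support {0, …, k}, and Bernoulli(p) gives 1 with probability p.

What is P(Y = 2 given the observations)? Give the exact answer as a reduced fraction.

Enumerate traces; 8 have nonzero weight after conditioning:
  (Z=0, X=2, Y=0) weight 1/48
  (Z=0, X=2, Y=2) weight 1/48
  (Z=0, X=3, Y=0) weight 1/48
  (Z=0, X=3, Y=2) weight 1/48
  (Z=0, X=4, Y=0) weight 1/48
  (Z=0, X=4, Y=2) weight 1/48
  (Z=0, X=5, Y=0) weight 1/48
  (Z=0, X=5, Y=2) weight 1/48
Group by Y:
  weight(Y=0) = 1/12
  weight(Y=2) = 1/12
Total weight = 1/12 + 1/12 = 1/6
P(Y=0 | obs) = 1/12 / 1/6 = 1/2
P(Y=2 | obs) = 1/12 / 1/6 = 1/2

P(Y = 2 | obs) = 1/2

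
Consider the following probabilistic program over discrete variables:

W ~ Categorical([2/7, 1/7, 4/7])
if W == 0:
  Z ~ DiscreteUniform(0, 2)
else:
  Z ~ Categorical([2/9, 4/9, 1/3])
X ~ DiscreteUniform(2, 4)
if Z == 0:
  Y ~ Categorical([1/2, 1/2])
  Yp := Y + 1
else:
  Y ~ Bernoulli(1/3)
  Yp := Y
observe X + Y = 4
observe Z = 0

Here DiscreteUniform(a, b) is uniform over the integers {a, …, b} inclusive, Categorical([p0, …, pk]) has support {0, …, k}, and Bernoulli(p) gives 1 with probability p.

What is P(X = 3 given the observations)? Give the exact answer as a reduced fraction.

P(X = 3 | obs) = 1/2

Enumerate traces; 6 have nonzero weight after conditioning:
  (W=0, Z=0, X=3, Y=1) weight 1/63
  (W=0, Z=0, X=4, Y=0) weight 1/63
  (W=1, Z=0, X=3, Y=1) weight 1/189
  (W=1, Z=0, X=4, Y=0) weight 1/189
  (W=2, Z=0, X=3, Y=1) weight 4/189
  (W=2, Z=0, X=4, Y=0) weight 4/189
Group by X:
  weight(X=3) = 8/189
  weight(X=4) = 8/189
Total weight = 8/189 + 8/189 = 16/189
P(X=3 | obs) = 8/189 / 16/189 = 1/2
P(X=4 | obs) = 8/189 / 16/189 = 1/2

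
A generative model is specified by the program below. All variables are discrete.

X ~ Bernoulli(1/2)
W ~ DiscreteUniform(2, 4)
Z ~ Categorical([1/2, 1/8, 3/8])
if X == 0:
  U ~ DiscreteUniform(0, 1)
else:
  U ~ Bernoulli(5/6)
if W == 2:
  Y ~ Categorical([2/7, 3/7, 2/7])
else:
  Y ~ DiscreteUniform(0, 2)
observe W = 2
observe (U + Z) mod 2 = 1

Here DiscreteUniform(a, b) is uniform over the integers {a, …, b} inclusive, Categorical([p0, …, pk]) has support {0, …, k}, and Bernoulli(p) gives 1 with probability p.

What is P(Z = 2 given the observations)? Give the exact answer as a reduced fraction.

Enumerate traces; 18 have nonzero weight after conditioning:
  (X=0, W=2, Z=0, U=1, Y=0) weight 1/84
  (X=0, W=2, Z=0, U=1, Y=1) weight 1/56
  (X=0, W=2, Z=0, U=1, Y=2) weight 1/84
  (X=0, W=2, Z=1, U=0, Y=0) weight 1/336
  (X=0, W=2, Z=1, U=0, Y=1) weight 1/224
  (X=0, W=2, Z=1, U=0, Y=2) weight 1/336
  (X=0, W=2, Z=2, U=1, Y=0) weight 1/112
  (X=0, W=2, Z=2, U=1, Y=1) weight 3/224
  … 10 more
Group by Z:
  weight(Z=0) = 1/9
  weight(Z=1) = 1/72
  weight(Z=2) = 1/12
Total weight = 1/9 + 1/72 + 1/12 = 5/24
P(Z=0 | obs) = 1/9 / 5/24 = 8/15
P(Z=1 | obs) = 1/72 / 5/24 = 1/15
P(Z=2 | obs) = 1/12 / 5/24 = 2/5

P(Z = 2 | obs) = 2/5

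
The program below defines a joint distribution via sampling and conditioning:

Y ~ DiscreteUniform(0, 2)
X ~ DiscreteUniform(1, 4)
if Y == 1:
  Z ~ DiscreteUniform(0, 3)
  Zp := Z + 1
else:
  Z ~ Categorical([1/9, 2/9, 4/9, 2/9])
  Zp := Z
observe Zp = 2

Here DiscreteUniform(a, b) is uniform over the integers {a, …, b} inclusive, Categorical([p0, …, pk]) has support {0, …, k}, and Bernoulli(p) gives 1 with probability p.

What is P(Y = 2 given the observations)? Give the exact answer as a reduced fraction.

Enumerate traces; 12 have nonzero weight after conditioning:
  (Y=0, X=1, Z=2) weight 1/27
  (Y=0, X=2, Z=2) weight 1/27
  (Y=0, X=3, Z=2) weight 1/27
  (Y=0, X=4, Z=2) weight 1/27
  (Y=1, X=1, Z=1) weight 1/48
  (Y=1, X=2, Z=1) weight 1/48
  (Y=1, X=3, Z=1) weight 1/48
  (Y=1, X=4, Z=1) weight 1/48
  (Y=2, X=1, Z=2) weight 1/27
  … 3 more
Group by Y:
  weight(Y=0) = 4/27
  weight(Y=1) = 1/12
  weight(Y=2) = 4/27
Total weight = 4/27 + 1/12 + 4/27 = 41/108
P(Y=0 | obs) = 4/27 / 41/108 = 16/41
P(Y=1 | obs) = 1/12 / 41/108 = 9/41
P(Y=2 | obs) = 4/27 / 41/108 = 16/41

P(Y = 2 | obs) = 16/41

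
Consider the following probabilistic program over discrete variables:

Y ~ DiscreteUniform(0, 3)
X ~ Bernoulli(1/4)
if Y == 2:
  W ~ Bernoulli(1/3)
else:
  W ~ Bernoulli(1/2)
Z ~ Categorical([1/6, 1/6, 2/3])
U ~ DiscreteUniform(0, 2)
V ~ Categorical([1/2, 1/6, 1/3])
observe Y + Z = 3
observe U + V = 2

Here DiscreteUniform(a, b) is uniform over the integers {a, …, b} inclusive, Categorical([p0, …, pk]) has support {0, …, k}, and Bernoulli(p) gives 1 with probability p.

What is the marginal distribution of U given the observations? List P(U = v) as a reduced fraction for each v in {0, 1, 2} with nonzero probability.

P(U=0) = 1/3, P(U=1) = 1/6, P(U=2) = 1/2

Enumerate traces; 36 have nonzero weight after conditioning:
  (Y=1, X=0, W=0, Z=2, U=0, V=2) weight 1/144
  (Y=1, X=0, W=0, Z=2, U=1, V=1) weight 1/288
  (Y=1, X=0, W=0, Z=2, U=2, V=0) weight 1/96
  (Y=1, X=0, W=1, Z=2, U=0, V=2) weight 1/144
  (Y=1, X=0, W=1, Z=2, U=1, V=1) weight 1/288
  (Y=1, X=0, W=1, Z=2, U=2, V=0) weight 1/96
  (Y=1, X=1, W=0, Z=2, U=0, V=2) weight 1/432
  (Y=1, X=1, W=0, Z=2, U=1, V=1) weight 1/864
  … 28 more
Group by U:
  weight(U=0) = 1/36
  weight(U=1) = 1/72
  weight(U=2) = 1/24
Total weight = 1/36 + 1/72 + 1/24 = 1/12
P(U=0 | obs) = 1/36 / 1/12 = 1/3
P(U=1 | obs) = 1/72 / 1/12 = 1/6
P(U=2 | obs) = 1/24 / 1/12 = 1/2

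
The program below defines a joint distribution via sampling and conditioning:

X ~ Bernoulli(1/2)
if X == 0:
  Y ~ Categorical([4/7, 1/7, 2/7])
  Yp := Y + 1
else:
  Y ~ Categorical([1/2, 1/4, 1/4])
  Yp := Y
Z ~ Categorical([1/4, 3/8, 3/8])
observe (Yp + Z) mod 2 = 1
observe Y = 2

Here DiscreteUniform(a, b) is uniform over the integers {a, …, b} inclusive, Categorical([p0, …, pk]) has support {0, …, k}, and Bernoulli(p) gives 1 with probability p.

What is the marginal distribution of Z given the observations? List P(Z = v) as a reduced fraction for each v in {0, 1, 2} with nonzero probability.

Enumerate traces; 3 have nonzero weight after conditioning:
  (X=0, Y=2, Z=0) weight 1/28
  (X=0, Y=2, Z=2) weight 3/56
  (X=1, Y=2, Z=1) weight 3/64
Group by Z:
  weight(Z=0) = 1/28
  weight(Z=1) = 3/64
  weight(Z=2) = 3/56
Total weight = 1/28 + 3/64 + 3/56 = 61/448
P(Z=0 | obs) = 1/28 / 61/448 = 16/61
P(Z=1 | obs) = 3/64 / 61/448 = 21/61
P(Z=2 | obs) = 3/56 / 61/448 = 24/61

P(Z=0) = 16/61, P(Z=1) = 21/61, P(Z=2) = 24/61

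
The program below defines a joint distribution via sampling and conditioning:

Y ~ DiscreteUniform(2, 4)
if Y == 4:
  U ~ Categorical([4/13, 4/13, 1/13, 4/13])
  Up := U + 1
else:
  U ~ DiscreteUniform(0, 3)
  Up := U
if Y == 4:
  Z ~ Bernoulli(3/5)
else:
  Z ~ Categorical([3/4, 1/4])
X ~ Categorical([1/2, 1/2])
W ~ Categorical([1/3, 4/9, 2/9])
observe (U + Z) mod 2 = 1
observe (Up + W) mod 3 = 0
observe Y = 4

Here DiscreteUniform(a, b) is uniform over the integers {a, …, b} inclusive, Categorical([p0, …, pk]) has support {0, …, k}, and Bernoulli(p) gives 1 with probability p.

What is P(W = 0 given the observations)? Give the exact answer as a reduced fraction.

Enumerate traces; 8 have nonzero weight after conditioning:
  (Y=4, U=0, Z=1, X=0, W=2) weight 4/585
  (Y=4, U=0, Z=1, X=1, W=2) weight 4/585
  (Y=4, U=1, Z=0, X=0, W=1) weight 16/1755
  (Y=4, U=1, Z=0, X=1, W=1) weight 16/1755
  (Y=4, U=2, Z=1, X=0, W=0) weight 1/390
  (Y=4, U=2, Z=1, X=1, W=0) weight 1/390
  (Y=4, U=3, Z=0, X=0, W=2) weight 8/1755
  (Y=4, U=3, Z=0, X=1, W=2) weight 8/1755
Group by W:
  weight(W=0) = 1/195
  weight(W=1) = 32/1755
  weight(W=2) = 8/351
Total weight = 1/195 + 32/1755 + 8/351 = 3/65
P(W=0 | obs) = 1/195 / 3/65 = 1/9
P(W=1 | obs) = 32/1755 / 3/65 = 32/81
P(W=2 | obs) = 8/351 / 3/65 = 40/81

P(W = 0 | obs) = 1/9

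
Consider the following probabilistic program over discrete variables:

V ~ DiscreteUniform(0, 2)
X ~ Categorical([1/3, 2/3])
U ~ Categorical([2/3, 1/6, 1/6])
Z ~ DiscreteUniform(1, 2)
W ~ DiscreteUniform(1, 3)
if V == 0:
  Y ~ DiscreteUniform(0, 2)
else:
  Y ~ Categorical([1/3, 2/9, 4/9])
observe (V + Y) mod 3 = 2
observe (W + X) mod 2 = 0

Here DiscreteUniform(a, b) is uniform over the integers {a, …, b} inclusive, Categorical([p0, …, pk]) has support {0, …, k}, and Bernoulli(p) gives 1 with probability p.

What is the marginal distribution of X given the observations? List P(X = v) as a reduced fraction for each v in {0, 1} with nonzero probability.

Enumerate traces; 54 have nonzero weight after conditioning:
  (V=0, X=0, U=0, Z=1, W=2, Y=2) weight 1/243
  (V=0, X=0, U=0, Z=2, W=2, Y=2) weight 1/243
  (V=0, X=0, U=1, Z=1, W=2, Y=2) weight 1/972
  (V=0, X=0, U=1, Z=2, W=2, Y=2) weight 1/972
  (V=0, X=0, U=2, Z=1, W=2, Y=2) weight 1/972
  (V=0, X=0, U=2, Z=2, W=2, Y=2) weight 1/972
  (V=0, X=1, U=0, Z=1, W=1, Y=2) weight 2/243
  (V=0, X=1, U=0, Z=1, W=3, Y=2) weight 2/243
  … 46 more
Group by X:
  weight(X=0) = 8/243
  weight(X=1) = 32/243
Total weight = 8/243 + 32/243 = 40/243
P(X=0 | obs) = 8/243 / 40/243 = 1/5
P(X=1 | obs) = 32/243 / 40/243 = 4/5

P(X=0) = 1/5, P(X=1) = 4/5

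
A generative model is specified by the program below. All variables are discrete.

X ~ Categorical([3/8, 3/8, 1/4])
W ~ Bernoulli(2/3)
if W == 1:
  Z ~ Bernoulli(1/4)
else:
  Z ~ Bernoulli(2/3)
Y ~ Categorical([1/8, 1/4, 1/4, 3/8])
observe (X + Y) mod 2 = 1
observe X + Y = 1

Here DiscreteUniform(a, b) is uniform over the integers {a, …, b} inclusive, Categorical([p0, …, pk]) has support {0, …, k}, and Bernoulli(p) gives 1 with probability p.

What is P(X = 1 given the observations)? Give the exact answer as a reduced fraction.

P(X = 1 | obs) = 1/3

Enumerate traces; 8 have nonzero weight after conditioning:
  (X=0, W=0, Z=0, Y=1) weight 1/96
  (X=0, W=0, Z=1, Y=1) weight 1/48
  (X=0, W=1, Z=0, Y=1) weight 3/64
  (X=0, W=1, Z=1, Y=1) weight 1/64
  (X=1, W=0, Z=0, Y=0) weight 1/192
  (X=1, W=0, Z=1, Y=0) weight 1/96
  (X=1, W=1, Z=0, Y=0) weight 3/128
  (X=1, W=1, Z=1, Y=0) weight 1/128
Group by X:
  weight(X=0) = 3/32
  weight(X=1) = 3/64
Total weight = 3/32 + 3/64 = 9/64
P(X=0 | obs) = 3/32 / 9/64 = 2/3
P(X=1 | obs) = 3/64 / 9/64 = 1/3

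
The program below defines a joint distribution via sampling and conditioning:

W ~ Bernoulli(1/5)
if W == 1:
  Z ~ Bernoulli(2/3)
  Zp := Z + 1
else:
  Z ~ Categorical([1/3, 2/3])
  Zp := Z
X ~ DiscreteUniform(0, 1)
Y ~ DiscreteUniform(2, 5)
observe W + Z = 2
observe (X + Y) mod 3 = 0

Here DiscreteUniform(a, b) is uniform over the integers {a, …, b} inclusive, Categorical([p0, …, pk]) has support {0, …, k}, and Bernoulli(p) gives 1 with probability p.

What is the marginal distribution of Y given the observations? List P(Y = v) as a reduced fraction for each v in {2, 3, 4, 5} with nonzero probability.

Enumerate traces; 3 have nonzero weight after conditioning:
  (W=1, Z=1, X=0, Y=3) weight 1/60
  (W=1, Z=1, X=1, Y=2) weight 1/60
  (W=1, Z=1, X=1, Y=5) weight 1/60
Group by Y:
  weight(Y=2) = 1/60
  weight(Y=3) = 1/60
  weight(Y=5) = 1/60
Total weight = 1/60 + 1/60 + 1/60 = 1/20
P(Y=2 | obs) = 1/60 / 1/20 = 1/3
P(Y=3 | obs) = 1/60 / 1/20 = 1/3
P(Y=5 | obs) = 1/60 / 1/20 = 1/3

P(Y=2) = 1/3, P(Y=3) = 1/3, P(Y=5) = 1/3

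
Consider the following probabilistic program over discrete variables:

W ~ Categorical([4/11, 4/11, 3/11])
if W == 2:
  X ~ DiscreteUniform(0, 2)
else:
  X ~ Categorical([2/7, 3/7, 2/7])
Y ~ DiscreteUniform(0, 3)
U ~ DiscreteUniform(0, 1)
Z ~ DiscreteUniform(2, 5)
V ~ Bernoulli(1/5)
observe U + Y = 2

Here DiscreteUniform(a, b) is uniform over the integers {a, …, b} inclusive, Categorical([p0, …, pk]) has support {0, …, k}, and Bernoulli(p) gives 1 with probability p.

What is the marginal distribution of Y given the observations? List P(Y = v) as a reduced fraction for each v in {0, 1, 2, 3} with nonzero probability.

P(Y=1) = 1/2, P(Y=2) = 1/2

Enumerate traces; 144 have nonzero weight after conditioning:
  (W=0, X=0, Y=1, U=1, Z=2, V=0) weight 1/385
  (W=0, X=0, Y=1, U=1, Z=2, V=1) weight 1/1540
  (W=0, X=0, Y=1, U=1, Z=3, V=0) weight 1/385
  (W=0, X=0, Y=1, U=1, Z=3, V=1) weight 1/1540
  (W=0, X=0, Y=1, U=1, Z=4, V=0) weight 1/385
  (W=0, X=0, Y=1, U=1, Z=4, V=1) weight 1/1540
  (W=0, X=0, Y=1, U=1, Z=5, V=0) weight 1/385
  (W=0, X=0, Y=1, U=1, Z=5, V=1) weight 1/1540
  (W=0, X=0, Y=2, U=0, Z=2, V=0) weight 1/385
  … 135 more
Group by Y:
  weight(Y=1) = 1/8
  weight(Y=2) = 1/8
Total weight = 1/8 + 1/8 = 1/4
P(Y=1 | obs) = 1/8 / 1/4 = 1/2
P(Y=2 | obs) = 1/8 / 1/4 = 1/2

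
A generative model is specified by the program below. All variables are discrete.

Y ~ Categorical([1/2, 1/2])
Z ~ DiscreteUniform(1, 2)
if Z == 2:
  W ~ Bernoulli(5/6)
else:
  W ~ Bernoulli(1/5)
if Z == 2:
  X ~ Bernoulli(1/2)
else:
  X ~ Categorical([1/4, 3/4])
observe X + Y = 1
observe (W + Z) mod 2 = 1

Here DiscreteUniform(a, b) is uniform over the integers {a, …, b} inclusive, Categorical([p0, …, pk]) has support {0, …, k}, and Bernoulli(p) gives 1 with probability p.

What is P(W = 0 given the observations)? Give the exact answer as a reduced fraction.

Enumerate traces; 4 have nonzero weight after conditioning:
  (Y=0, Z=1, W=0, X=1) weight 3/20
  (Y=0, Z=2, W=1, X=1) weight 5/48
  (Y=1, Z=1, W=0, X=0) weight 1/20
  (Y=1, Z=2, W=1, X=0) weight 5/48
Group by W:
  weight(W=0) = 1/5
  weight(W=1) = 5/24
Total weight = 1/5 + 5/24 = 49/120
P(W=0 | obs) = 1/5 / 49/120 = 24/49
P(W=1 | obs) = 5/24 / 49/120 = 25/49

P(W = 0 | obs) = 24/49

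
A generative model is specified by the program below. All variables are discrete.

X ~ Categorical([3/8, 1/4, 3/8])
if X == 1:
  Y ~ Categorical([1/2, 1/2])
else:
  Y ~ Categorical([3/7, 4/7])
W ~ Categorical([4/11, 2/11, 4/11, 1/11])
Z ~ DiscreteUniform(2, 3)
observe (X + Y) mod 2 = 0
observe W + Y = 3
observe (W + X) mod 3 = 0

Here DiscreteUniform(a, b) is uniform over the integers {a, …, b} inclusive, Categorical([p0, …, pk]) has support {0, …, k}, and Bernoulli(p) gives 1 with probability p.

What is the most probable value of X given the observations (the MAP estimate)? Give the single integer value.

argmax_v P(X = v | obs) = 1

Enumerate traces; 4 have nonzero weight after conditioning:
  (X=0, Y=0, W=3, Z=2) weight 9/1232
  (X=0, Y=0, W=3, Z=3) weight 9/1232
  (X=1, Y=1, W=2, Z=2) weight 1/44
  (X=1, Y=1, W=2, Z=3) weight 1/44
Group by X:
  weight(X=0) = 9/616
  weight(X=1) = 1/22
Total weight = 9/616 + 1/22 = 37/616
P(X=0 | obs) = 9/616 / 37/616 = 9/37
P(X=1 | obs) = 1/22 / 37/616 = 28/37
argmax = 1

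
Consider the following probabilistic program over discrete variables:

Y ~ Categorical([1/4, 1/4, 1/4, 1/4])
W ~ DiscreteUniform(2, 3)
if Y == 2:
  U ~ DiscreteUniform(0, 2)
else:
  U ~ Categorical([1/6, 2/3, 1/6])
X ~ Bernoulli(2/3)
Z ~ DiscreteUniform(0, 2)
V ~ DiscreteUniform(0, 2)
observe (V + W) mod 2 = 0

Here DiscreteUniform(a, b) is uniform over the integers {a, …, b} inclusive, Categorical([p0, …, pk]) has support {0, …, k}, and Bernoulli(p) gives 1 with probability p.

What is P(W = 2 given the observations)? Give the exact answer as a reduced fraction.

P(W = 2 | obs) = 2/3

Enumerate traces; 216 have nonzero weight after conditioning:
  (Y=0, W=2, U=0, X=0, Z=0, V=0) weight 1/1296
  (Y=0, W=2, U=0, X=0, Z=0, V=2) weight 1/1296
  (Y=0, W=2, U=0, X=0, Z=1, V=0) weight 1/1296
  (Y=0, W=2, U=0, X=0, Z=1, V=2) weight 1/1296
  (Y=0, W=2, U=0, X=0, Z=2, V=0) weight 1/1296
  (Y=0, W=2, U=0, X=0, Z=2, V=2) weight 1/1296
  (Y=0, W=2, U=0, X=1, Z=0, V=0) weight 1/648
  (Y=0, W=2, U=0, X=1, Z=0, V=2) weight 1/648
  (Y=0, W=3, U=0, X=0, Z=0, V=1) weight 1/1296
  … 207 more
Group by W:
  weight(W=2) = 1/3
  weight(W=3) = 1/6
Total weight = 1/3 + 1/6 = 1/2
P(W=2 | obs) = 1/3 / 1/2 = 2/3
P(W=3 | obs) = 1/6 / 1/2 = 1/3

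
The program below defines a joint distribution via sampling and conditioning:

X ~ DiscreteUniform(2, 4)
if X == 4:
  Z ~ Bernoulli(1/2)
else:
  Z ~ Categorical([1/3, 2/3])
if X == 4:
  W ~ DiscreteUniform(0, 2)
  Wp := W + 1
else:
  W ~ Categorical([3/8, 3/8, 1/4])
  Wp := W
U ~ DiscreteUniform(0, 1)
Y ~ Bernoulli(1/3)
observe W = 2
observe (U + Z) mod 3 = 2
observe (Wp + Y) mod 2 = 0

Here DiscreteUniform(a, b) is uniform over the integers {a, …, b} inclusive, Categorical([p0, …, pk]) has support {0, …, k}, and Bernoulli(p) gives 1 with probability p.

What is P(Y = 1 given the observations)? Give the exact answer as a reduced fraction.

Enumerate traces; 3 have nonzero weight after conditioning:
  (X=2, Z=1, W=2, U=1, Y=0) weight 1/54
  (X=3, Z=1, W=2, U=1, Y=0) weight 1/54
  (X=4, Z=1, W=2, U=1, Y=1) weight 1/108
Group by Y:
  weight(Y=0) = 1/27
  weight(Y=1) = 1/108
Total weight = 1/27 + 1/108 = 5/108
P(Y=0 | obs) = 1/27 / 5/108 = 4/5
P(Y=1 | obs) = 1/108 / 5/108 = 1/5

P(Y = 1 | obs) = 1/5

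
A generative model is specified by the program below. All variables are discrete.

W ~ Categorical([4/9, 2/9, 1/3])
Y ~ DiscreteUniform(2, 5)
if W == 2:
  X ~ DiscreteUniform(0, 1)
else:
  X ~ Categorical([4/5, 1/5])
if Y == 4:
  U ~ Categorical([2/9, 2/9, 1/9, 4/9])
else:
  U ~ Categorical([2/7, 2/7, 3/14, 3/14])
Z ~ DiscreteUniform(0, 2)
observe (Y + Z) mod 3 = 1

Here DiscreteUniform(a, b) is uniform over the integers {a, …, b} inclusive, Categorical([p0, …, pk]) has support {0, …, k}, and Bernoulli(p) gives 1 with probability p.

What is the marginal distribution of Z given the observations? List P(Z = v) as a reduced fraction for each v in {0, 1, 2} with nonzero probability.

Enumerate traces; 96 have nonzero weight after conditioning:
  (W=0, Y=2, X=0, U=0, Z=2) weight 8/945
  (W=0, Y=2, X=0, U=1, Z=2) weight 8/945
  (W=0, Y=2, X=0, U=2, Z=2) weight 2/315
  (W=0, Y=2, X=0, U=3, Z=2) weight 2/315
  (W=0, Y=2, X=1, U=0, Z=2) weight 2/945
  (W=0, Y=2, X=1, U=1, Z=2) weight 2/945
  (W=0, Y=2, X=1, U=2, Z=2) weight 1/630
  (W=0, Y=2, X=1, U=3, Z=2) weight 1/630
  (W=0, Y=3, X=0, U=0, Z=1) weight 8/945
  (W=0, Y=4, X=0, U=0, Z=0) weight 8/1215
  … 86 more
Group by Z:
  weight(Z=0) = 1/12
  weight(Z=1) = 1/12
  weight(Z=2) = 1/6
Total weight = 1/12 + 1/12 + 1/6 = 1/3
P(Z=0 | obs) = 1/12 / 1/3 = 1/4
P(Z=1 | obs) = 1/12 / 1/3 = 1/4
P(Z=2 | obs) = 1/6 / 1/3 = 1/2

P(Z=0) = 1/4, P(Z=1) = 1/4, P(Z=2) = 1/2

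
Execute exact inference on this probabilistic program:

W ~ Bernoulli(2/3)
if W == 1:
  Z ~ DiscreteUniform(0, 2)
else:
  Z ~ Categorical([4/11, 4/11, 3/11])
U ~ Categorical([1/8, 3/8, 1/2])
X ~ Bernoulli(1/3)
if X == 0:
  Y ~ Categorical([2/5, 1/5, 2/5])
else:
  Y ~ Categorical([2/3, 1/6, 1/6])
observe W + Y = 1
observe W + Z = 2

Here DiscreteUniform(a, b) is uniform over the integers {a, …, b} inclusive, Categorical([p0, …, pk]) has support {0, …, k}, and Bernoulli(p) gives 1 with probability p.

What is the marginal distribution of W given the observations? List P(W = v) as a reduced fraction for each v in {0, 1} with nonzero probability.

P(W=0) = 153/1121, P(W=1) = 968/1121

Enumerate traces; 12 have nonzero weight after conditioning:
  (W=0, Z=2, U=0, X=0, Y=1) weight 1/660
  (W=0, Z=2, U=0, X=1, Y=1) weight 1/1584
  (W=0, Z=2, U=1, X=0, Y=1) weight 1/220
  (W=0, Z=2, U=1, X=1, Y=1) weight 1/528
  (W=0, Z=2, U=2, X=0, Y=1) weight 1/165
  (W=0, Z=2, U=2, X=1, Y=1) weight 1/396
  (W=1, Z=1, U=0, X=0, Y=0) weight 1/135
  (W=1, Z=1, U=0, X=1, Y=0) weight 1/162
  … 4 more
Group by W:
  weight(W=0) = 17/990
  weight(W=1) = 44/405
Total weight = 17/990 + 44/405 = 1121/8910
P(W=0 | obs) = 17/990 / 1121/8910 = 153/1121
P(W=1 | obs) = 44/405 / 1121/8910 = 968/1121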